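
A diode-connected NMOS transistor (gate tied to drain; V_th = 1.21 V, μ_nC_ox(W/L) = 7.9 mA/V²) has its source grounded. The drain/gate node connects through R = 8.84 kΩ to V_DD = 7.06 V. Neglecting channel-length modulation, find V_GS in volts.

With gate tied to drain, V_GS = V_DS ≥ V_GS − V_th, so the device is in saturation.
KCL at the drain: ½ k_n (V_GS − V_th)² = (V_DD − V_GS)/R.
Let x = V_GS − 1.21. Then 34.9 x² + x − 5.85 = 0, giving x = 0.395 V (positive root), so V_GS = 1.61 V.
I_D = (V_DD − V_GS)/R = (7.06 − 1.61) / 8.84 = 0.617 mA.

V_GS = 1.61 V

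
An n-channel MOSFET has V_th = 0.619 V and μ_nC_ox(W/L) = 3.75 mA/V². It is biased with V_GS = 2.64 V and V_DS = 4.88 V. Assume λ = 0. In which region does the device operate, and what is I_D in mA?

V_ov = V_GS − V_th = 2.64 − 0.619 = 2.02 V.
Since V_DS = 4.88 V ≥ V_ov = 2.02 V, the device is in saturation.
I_D = ½ k_n V_ov² = 0.5 × 3.75 × 2.02² = 7.66 mA.

Saturation; I_D = 7.66 mA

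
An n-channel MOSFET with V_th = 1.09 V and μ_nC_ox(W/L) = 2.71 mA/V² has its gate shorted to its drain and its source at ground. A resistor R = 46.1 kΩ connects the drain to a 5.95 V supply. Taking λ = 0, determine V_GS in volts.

With gate tied to drain, V_GS = V_DS ≥ V_GS − V_th, so the device is in saturation.
KCL at the drain: ½ k_n (V_GS − V_th)² = (V_DD − V_GS)/R.
Let x = V_GS − 1.09. Then 62.5 x² + x − 4.86 = 0, giving x = 0.271 V (positive root), so V_GS = 1.36 V.
I_D = (V_DD − V_GS)/R = (5.95 − 1.36) / 46.1 = 0.0995 mA.

V_GS = 1.36 V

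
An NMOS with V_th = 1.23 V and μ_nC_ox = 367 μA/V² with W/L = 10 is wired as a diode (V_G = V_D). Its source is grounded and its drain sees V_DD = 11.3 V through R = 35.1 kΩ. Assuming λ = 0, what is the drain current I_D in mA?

With gate tied to drain, V_GS = V_DS ≥ V_GS − V_th, so the device is in saturation.
k_n = μ_nC_ox · (W/L) = 3.67 mA/V².
KCL at the drain: ½ k_n (V_GS − V_th)² = (V_DD − V_GS)/R.
Let x = V_GS − 1.23. Then 64.4 x² + x − 10.07 = 0, giving x = 0.388 V (positive root), so V_GS = 1.62 V.
I_D = (V_DD − V_GS)/R = (11.3 − 1.62) / 35.1 = 0.276 mA.

I_D = 0.276 mA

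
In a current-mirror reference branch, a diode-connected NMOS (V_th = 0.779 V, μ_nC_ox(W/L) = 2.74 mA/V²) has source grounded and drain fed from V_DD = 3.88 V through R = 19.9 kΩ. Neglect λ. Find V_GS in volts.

V_GS = 1.10 V

With gate tied to drain, V_GS = V_DS ≥ V_GS − V_th, so the device is in saturation.
KCL at the drain: ½ k_n (V_GS − V_th)² = (V_DD − V_GS)/R.
Let x = V_GS − 0.779. Then 27.3 x² + x − 3.101 = 0, giving x = 0.319 V (positive root), so V_GS = 1.1 V.
I_D = (V_DD − V_GS)/R = (3.88 − 1.1) / 19.9 = 0.14 mA.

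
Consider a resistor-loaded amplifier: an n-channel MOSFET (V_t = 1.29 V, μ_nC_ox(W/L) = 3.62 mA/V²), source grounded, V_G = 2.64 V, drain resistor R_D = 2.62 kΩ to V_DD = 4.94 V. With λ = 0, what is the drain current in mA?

I_D = 1.73 mA

V_GS = V_G = 2.64 V, so V_ov = 2.64 − 1.29 = 1.35 V.
Assume saturation: I_D = ½ k_n V_ov² = 0.5 × 3.62 × 1.35² = 3.3 mA, giving V_DS = V_DD − I_D R_D = 4.94 − 3.3 × 2.62 = -3.7 V.
But -3.7 V < V_ov = 1.35 V, so the device is actually in triode.
In triode I_D = k_n[V_ov V_DS − ½ V_DS²] and I_D = (V_DD − V_DS)/R_D. Equating: 4.74 V_DS² − 13.8 V_DS + 4.94 = 0, giving V_DS = 0.418 V (the root below V_ov).
I_D = (4.94 − 0.418) / 2.62 = 1.73 mA.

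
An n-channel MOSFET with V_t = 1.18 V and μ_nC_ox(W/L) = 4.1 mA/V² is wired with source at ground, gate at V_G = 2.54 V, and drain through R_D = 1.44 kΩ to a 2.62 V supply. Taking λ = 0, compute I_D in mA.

I_D = 1.59 mA

V_GS = V_G = 2.54 V, so V_ov = 2.54 − 1.18 = 1.36 V.
Assume saturation: I_D = ½ k_n V_ov² = 0.5 × 4.1 × 1.36² = 3.79 mA, giving V_DS = V_DD − I_D R_D = 2.62 − 3.79 × 1.44 = -2.84 V.
But -2.84 V < V_ov = 1.36 V, so the device is actually in triode.
In triode I_D = k_n[V_ov V_DS − ½ V_DS²] and I_D = (V_DD − V_DS)/R_D. Equating: 2.95 V_DS² − 9.029 V_DS + 2.62 = 0, giving V_DS = 0.325 V (the root below V_ov).
I_D = (2.62 − 0.325) / 1.44 = 1.59 mA.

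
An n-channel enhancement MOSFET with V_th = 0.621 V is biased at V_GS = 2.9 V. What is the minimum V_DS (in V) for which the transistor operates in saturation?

The boundary between triode and saturation is V_DS = V_GS − V_th = V_ov.
V_ov = 2.9 − 0.621 = 2.28 V.

V_DS,sat = 2.28 V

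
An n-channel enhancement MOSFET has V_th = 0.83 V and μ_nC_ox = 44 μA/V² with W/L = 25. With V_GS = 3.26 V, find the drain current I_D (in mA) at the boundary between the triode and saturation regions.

I_D = 3.25 mA

At the boundary V_DS = V_ov = V_GS − V_th = 3.26 − 0.83 = 2.43 V.
k_n = μ_nC_ox · (W/L) = 1.1 mA/V².
I_D = ½ k_n V_ov² = 0.5 × 1.1 × 2.43² = 3.25 mA.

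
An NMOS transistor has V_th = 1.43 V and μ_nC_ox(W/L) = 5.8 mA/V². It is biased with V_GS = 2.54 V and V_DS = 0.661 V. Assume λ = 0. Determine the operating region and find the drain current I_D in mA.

Triode; I_D = 2.99 mA

V_ov = V_GS − V_th = 2.54 − 1.43 = 1.11 V.
Since V_DS = 0.661 V < V_ov = 1.11 V, the device is in the triode region.
I_D = k_n [V_ov · V_DS − ½ V_DS²] = 5.8 × [1.11 × 0.661 − 0.5 × 0.661²] = 2.99 mA.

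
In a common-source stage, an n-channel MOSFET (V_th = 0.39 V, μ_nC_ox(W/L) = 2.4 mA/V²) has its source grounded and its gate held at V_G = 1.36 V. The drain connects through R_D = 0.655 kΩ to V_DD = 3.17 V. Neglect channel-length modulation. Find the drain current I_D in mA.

V_GS = V_G = 1.36 V, so V_ov = 1.36 − 0.39 = 0.97 V.
Assume saturation: I_D = ½ k_n V_ov² = 0.5 × 2.4 × 0.97² = 1.13 mA, giving V_DS = V_DD − I_D R_D = 3.17 − 1.13 × 0.655 = 2.43 V.
V_DS = 2.43 V ≥ V_ov = 0.97 V, confirming saturation.

I_D = 1.13 mA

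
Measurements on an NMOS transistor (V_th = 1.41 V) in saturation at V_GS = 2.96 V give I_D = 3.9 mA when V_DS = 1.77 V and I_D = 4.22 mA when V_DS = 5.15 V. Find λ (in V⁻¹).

λ = 0.0254 V⁻¹

With V_GS fixed, I_D ∝ (1 + λ V_DS) in saturation, so I_D2/I_D1 = (1 + λ V_DS2)/(1 + λ V_DS1).
4.22/3.9 = 1.082 = (1 + 5.15 λ)/(1 + 1.77 λ).
Solving: λ (I_D1 V_DS2 − I_D2 V_DS1) = I_D2 − I_D1, so λ = (4.22 − 3.9) / (3.9 × 5.15 − 4.22 × 1.77) = 0.32 / 12.6 = 0.0254 V⁻¹.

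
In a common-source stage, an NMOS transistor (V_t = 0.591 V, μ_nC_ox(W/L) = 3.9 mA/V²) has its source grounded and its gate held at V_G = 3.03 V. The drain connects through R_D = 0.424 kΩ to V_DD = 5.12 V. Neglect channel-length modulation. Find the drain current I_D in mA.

I_D = 9.03 mA

V_GS = V_G = 3.03 V, so V_ov = 3.03 − 0.591 = 2.44 V.
Assume saturation: I_D = ½ k_n V_ov² = 0.5 × 3.9 × 2.44² = 11.6 mA, giving V_DS = V_DD − I_D R_D = 5.12 − 11.6 × 0.424 = 0.202 V.
But 0.202 V < V_ov = 2.44 V, so the device is actually in triode.
In triode I_D = k_n[V_ov V_DS − ½ V_DS²] and I_D = (V_DD − V_DS)/R_D. Equating: 0.827 V_DS² − 5.033 V_DS + 5.12 = 0, giving V_DS = 1.29 V (the root below V_ov).
I_D = (5.12 − 1.29) / 0.424 = 9.03 mA.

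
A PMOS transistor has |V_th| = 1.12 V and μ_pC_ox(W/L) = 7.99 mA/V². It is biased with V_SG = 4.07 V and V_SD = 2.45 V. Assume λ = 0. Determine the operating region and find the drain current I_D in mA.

V_ov = V_SG − |V_th| = 4.07 − 1.12 = 2.95 V.
Since V_SD = 2.45 V < V_ov = 2.95 V, the device is in the triode region.
I_D = k_p [V_ov · V_SD − ½ V_SD²] = 7.99 × [2.95 × 2.45 − 0.5 × 2.45²] = 33.8 mA.

Triode; I_D = 33.8 mA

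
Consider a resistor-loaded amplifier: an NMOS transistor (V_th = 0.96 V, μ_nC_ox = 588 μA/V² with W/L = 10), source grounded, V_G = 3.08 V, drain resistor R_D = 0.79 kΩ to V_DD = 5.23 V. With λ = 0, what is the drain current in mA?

V_GS = V_G = 3.08 V, so V_ov = 3.08 − 0.96 = 2.12 V.
k_n = μ_nC_ox · (W/L) = 5.88 mA/V².
Assume saturation: I_D = ½ k_n V_ov² = 0.5 × 5.88 × 2.12² = 13.2 mA, giving V_DS = V_DD − I_D R_D = 5.23 − 13.2 × 0.79 = -5.21 V.
But -5.21 V < V_ov = 2.12 V, so the device is actually in triode.
In triode I_D = k_n[V_ov V_DS − ½ V_DS²] and I_D = (V_DD − V_DS)/R_D. Equating: 2.32 V_DS² − 10.85 V_DS + 5.23 = 0, giving V_DS = 0.546 V (the root below V_ov).
I_D = (5.23 − 0.546) / 0.79 = 5.93 mA.

I_D = 5.93 mA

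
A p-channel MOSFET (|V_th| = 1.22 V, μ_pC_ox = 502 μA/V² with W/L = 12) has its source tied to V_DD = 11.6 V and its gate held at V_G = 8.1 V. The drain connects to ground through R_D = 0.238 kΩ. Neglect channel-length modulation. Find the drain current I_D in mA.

I_D = 15.7 mA

V_SG = V_DD − V_G = 11.6 − 8.1 = 3.5 V, so V_ov = 3.5 − 1.22 = 2.28 V.
k_p = μ_pC_ox · (W/L) = 6.024 mA/V².
Assume saturation: I_D = ½ k_p V_ov² = 0.5 × 6.024 × 2.28² = 15.7 mA, giving V_SD = V_DD − I_D R_D = 11.6 − 15.7 × 0.238 = 7.87 V.
V_SD = 7.87 V ≥ V_ov = 2.28 V, confirming saturation.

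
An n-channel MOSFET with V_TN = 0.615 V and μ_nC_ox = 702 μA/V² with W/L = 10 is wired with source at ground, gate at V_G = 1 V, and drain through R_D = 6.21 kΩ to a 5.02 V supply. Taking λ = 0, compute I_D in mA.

V_GS = V_G = 1 V, so V_ov = 1 − 0.615 = 0.385 V.
k_n = μ_nC_ox · (W/L) = 7.02 mA/V².
Assume saturation: I_D = ½ k_n V_ov² = 0.5 × 7.02 × 0.385² = 0.52 mA, giving V_DS = V_DD − I_D R_D = 5.02 − 0.52 × 6.21 = 1.79 V.
V_DS = 1.79 V ≥ V_ov = 0.385 V, confirming saturation.

I_D = 0.520 mA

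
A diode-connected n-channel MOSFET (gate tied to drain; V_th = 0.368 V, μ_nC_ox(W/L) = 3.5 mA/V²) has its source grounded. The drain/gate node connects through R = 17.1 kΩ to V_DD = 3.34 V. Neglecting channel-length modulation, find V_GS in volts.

V_GS = 0.667 V

With gate tied to drain, V_GS = V_DS ≥ V_GS − V_th, so the device is in saturation.
KCL at the drain: ½ k_n (V_GS − V_th)² = (V_DD − V_GS)/R.
Let x = V_GS − 0.368. Then 29.9 x² + x − 2.972 = 0, giving x = 0.299 V (positive root), so V_GS = 0.667 V.
I_D = (V_DD − V_GS)/R = (3.34 − 0.667) / 17.1 = 0.156 mA.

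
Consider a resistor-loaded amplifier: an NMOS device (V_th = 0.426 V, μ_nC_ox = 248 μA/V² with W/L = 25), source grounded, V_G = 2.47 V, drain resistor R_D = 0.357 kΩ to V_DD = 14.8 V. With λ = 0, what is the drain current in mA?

I_D = 13.0 mA

V_GS = V_G = 2.47 V, so V_ov = 2.47 − 0.426 = 2.04 V.
k_n = μ_nC_ox · (W/L) = 6.2 mA/V².
Assume saturation: I_D = ½ k_n V_ov² = 0.5 × 6.2 × 2.04² = 13 mA, giving V_DS = V_DD − I_D R_D = 14.8 − 13 × 0.357 = 10.2 V.
V_DS = 10.2 V ≥ V_ov = 2.04 V, confirming saturation.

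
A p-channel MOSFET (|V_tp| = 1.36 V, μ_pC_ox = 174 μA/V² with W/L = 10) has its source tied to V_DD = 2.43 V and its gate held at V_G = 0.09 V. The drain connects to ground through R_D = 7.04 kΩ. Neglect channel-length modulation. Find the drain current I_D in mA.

V_SG = V_DD − V_G = 2.43 − 0.09 = 2.34 V, so V_ov = 2.34 − 1.36 = 0.98 V.
k_p = μ_pC_ox · (W/L) = 1.74 mA/V².
Assume saturation: I_D = ½ k_p V_ov² = 0.5 × 1.74 × 0.98² = 0.836 mA, giving V_SD = V_DD − I_D R_D = 2.43 − 0.836 × 7.04 = -3.45 V.
But -3.45 V < V_ov = 0.98 V, so the device is actually in triode.
In triode I_D = k_p[V_ov V_SD − ½ V_SD²] and I_D = (V_DD − V_SD)/R_D. Equating: 6.12 V_SD² − 13 V_SD + 2.43 = 0, giving V_SD = 0.207 V (the root below V_ov).
I_D = (2.43 − 0.207) / 7.04 = 0.316 mA.

I_D = 0.316 mA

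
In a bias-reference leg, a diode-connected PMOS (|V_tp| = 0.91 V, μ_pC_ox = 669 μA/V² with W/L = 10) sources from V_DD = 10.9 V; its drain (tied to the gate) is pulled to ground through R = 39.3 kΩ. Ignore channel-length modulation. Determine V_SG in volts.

V_SG = 1.18 V

With gate tied to drain, V_SG = V_SD ≥ V_SG − |V_tp|, so the device is in saturation.
k_p = μ_pC_ox · (W/L) = 6.69 mA/V².
KCL at the drain: ½ k_p (V_SG − |V_tp|)² = (V_DD − V_SG)/R.
Let x = V_SG − 0.91. Then 131 x² + x − 9.99 = 0, giving x = 0.272 V (positive root), so V_SG = 1.18 V.
I_D = (V_DD − V_SG)/R = (10.9 − 1.18) / 39.3 = 0.247 mA.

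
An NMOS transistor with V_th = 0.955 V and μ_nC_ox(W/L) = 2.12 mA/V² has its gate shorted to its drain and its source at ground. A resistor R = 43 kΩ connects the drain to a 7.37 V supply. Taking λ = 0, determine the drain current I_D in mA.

I_D = 0.141 mA

With gate tied to drain, V_GS = V_DS ≥ V_GS − V_th, so the device is in saturation.
KCL at the drain: ½ k_n (V_GS − V_th)² = (V_DD − V_GS)/R.
Let x = V_GS − 0.955. Then 45.6 x² + x − 6.415 = 0, giving x = 0.364 V (positive root), so V_GS = 1.32 V.
I_D = (V_DD − V_GS)/R = (7.37 − 1.32) / 43 = 0.141 mA.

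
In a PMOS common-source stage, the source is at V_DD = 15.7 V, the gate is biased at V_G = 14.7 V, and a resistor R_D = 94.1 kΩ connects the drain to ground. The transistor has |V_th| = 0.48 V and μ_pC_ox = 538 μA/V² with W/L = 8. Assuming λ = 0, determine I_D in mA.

V_SG = V_DD − V_G = 15.7 − 14.7 = 1 V, so V_ov = 1 − 0.48 = 0.52 V.
k_p = μ_pC_ox · (W/L) = 4.304 mA/V².
Assume saturation: I_D = ½ k_p V_ov² = 0.5 × 4.304 × 0.52² = 0.582 mA, giving V_SD = V_DD − I_D R_D = 15.7 − 0.582 × 94.1 = -39.1 V.
But -39.1 V < V_ov = 0.52 V, so the device is actually in triode.
In triode I_D = k_p[V_ov V_SD − ½ V_SD²] and I_D = (V_DD − V_SD)/R_D. Equating: 203 V_SD² − 211.6 V_SD + 15.7 = 0, giving V_SD = 0.0804 V (the root below V_ov).
I_D = (15.7 − 0.0804) / 94.1 = 0.166 mA.

I_D = 0.166 mA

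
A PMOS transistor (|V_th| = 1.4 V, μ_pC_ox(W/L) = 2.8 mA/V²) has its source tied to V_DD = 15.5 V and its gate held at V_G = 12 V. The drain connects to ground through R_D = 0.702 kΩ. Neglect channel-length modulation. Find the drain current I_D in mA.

V_SG = V_DD − V_G = 15.5 − 12 = 3.5 V, so V_ov = 3.5 − 1.4 = 2.1 V.
Assume saturation: I_D = ½ k_p V_ov² = 0.5 × 2.8 × 2.1² = 6.17 mA, giving V_SD = V_DD − I_D R_D = 15.5 − 6.17 × 0.702 = 11.2 V.
V_SD = 11.2 V ≥ V_ov = 2.1 V, confirming saturation.

I_D = 6.17 mA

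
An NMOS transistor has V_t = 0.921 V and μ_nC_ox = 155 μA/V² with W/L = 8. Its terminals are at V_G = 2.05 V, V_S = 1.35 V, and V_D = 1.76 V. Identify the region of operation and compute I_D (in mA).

V_GS = V_G − V_S = 2.05 − 1.35 = 0.7 V; V_DS = V_D − V_S = 1.76 − 1.35 = 0.41 V.
V_GS = 0.7 V < V_t = 0.921 V, so the transistor is in cutoff.

Cutoff; I_D = 0 mA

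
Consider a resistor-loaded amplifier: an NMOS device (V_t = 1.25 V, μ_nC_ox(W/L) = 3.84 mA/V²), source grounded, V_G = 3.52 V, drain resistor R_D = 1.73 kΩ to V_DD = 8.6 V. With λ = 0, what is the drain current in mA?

V_GS = V_G = 3.52 V, so V_ov = 3.52 − 1.25 = 2.27 V.
Assume saturation: I_D = ½ k_n V_ov² = 0.5 × 3.84 × 2.27² = 9.89 mA, giving V_DS = V_DD − I_D R_D = 8.6 − 9.89 × 1.73 = -8.52 V.
But -8.52 V < V_ov = 2.27 V, so the device is actually in triode.
In triode I_D = k_n[V_ov V_DS − ½ V_DS²] and I_D = (V_DD − V_DS)/R_D. Equating: 3.32 V_DS² − 16.08 V_DS + 8.6 = 0, giving V_DS = 0.612 V (the root below V_ov).
I_D = (8.6 − 0.612) / 1.73 = 4.62 mA.

I_D = 4.62 mA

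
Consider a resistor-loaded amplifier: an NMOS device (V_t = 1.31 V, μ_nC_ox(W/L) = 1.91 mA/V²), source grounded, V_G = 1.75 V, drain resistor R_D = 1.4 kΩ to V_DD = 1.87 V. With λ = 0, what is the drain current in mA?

I_D = 0.185 mA

V_GS = V_G = 1.75 V, so V_ov = 1.75 − 1.31 = 0.44 V.
Assume saturation: I_D = ½ k_n V_ov² = 0.5 × 1.91 × 0.44² = 0.185 mA, giving V_DS = V_DD − I_D R_D = 1.87 − 0.185 × 1.4 = 1.61 V.
V_DS = 1.61 V ≥ V_ov = 0.44 V, confirming saturation.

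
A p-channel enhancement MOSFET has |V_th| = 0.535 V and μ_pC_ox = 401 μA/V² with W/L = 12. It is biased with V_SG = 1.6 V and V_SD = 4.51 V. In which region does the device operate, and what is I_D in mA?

k_p = μ_pC_ox · (W/L) = 4.812 mA/V².
V_ov = V_SG − |V_th| = 1.6 − 0.535 = 1.06 V.
Since V_SD = 4.51 V ≥ V_ov = 1.06 V, the device is in saturation.
I_D = ½ k_p V_ov² = 0.5 × 4.812 × 1.06² = 2.73 mA.

Saturation; I_D = 2.73 mA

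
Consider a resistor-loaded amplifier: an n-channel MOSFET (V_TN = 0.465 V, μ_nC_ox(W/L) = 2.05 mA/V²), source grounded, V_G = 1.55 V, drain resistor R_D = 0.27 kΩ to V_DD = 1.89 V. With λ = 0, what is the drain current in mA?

I_D = 1.21 mA

V_GS = V_G = 1.55 V, so V_ov = 1.55 − 0.465 = 1.08 V.
Assume saturation: I_D = ½ k_n V_ov² = 0.5 × 2.05 × 1.08² = 1.21 mA, giving V_DS = V_DD − I_D R_D = 1.89 − 1.21 × 0.27 = 1.56 V.
V_DS = 1.56 V ≥ V_ov = 1.08 V, confirming saturation.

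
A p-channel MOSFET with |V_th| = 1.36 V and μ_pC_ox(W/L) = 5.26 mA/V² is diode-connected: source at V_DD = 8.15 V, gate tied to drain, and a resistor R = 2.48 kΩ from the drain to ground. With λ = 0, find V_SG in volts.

V_SG = 2.31 V

With gate tied to drain, V_SG = V_SD ≥ V_SG − |V_th|, so the device is in saturation.
KCL at the drain: ½ k_p (V_SG − |V_th|)² = (V_DD − V_SG)/R.
Let x = V_SG − 1.36. Then 6.52 x² + x − 6.79 = 0, giving x = 0.947 V (positive root), so V_SG = 2.31 V.
I_D = (V_DD − V_SG)/R = (8.15 − 2.31) / 2.48 = 2.36 mA.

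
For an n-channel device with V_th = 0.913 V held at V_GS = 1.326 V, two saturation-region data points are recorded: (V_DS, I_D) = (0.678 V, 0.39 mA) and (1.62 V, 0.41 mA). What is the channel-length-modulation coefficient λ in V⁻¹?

With V_GS fixed, I_D ∝ (1 + λ V_DS) in saturation, so I_D2/I_D1 = (1 + λ V_DS2)/(1 + λ V_DS1).
0.41/0.39 = 1.051 = (1 + 1.62 λ)/(1 + 0.678 λ).
Solving: λ (I_D1 V_DS2 − I_D2 V_DS1) = I_D2 − I_D1, so λ = (0.41 − 0.39) / (0.39 × 1.62 − 0.41 × 0.678) = 0.02 / 0.354 = 0.0565 V⁻¹.

λ = 0.0565 V⁻¹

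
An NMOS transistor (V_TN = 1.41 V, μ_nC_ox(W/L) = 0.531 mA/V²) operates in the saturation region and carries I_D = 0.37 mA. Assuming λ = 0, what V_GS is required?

V_GS = 2.59 V

In saturation I_D = ½ k_n (V_GS − V_TN)², so V_GS − V_TN = √(2 I_D / k_n) = √(2 × 0.37 / 0.531) = 1.18 V.
V_GS = 1.41 + 1.18 = 2.59 V.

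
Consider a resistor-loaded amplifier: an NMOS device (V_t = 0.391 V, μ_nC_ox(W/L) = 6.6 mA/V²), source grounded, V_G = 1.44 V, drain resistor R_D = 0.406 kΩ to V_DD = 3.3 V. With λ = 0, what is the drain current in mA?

I_D = 3.63 mA

V_GS = V_G = 1.44 V, so V_ov = 1.44 − 0.391 = 1.05 V.
Assume saturation: I_D = ½ k_n V_ov² = 0.5 × 6.6 × 1.05² = 3.63 mA, giving V_DS = V_DD − I_D R_D = 3.3 − 3.63 × 0.406 = 1.83 V.
V_DS = 1.83 V ≥ V_ov = 1.05 V, confirming saturation.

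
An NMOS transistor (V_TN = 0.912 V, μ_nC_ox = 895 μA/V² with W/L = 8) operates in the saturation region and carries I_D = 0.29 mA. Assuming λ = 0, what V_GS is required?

k_n = μ_nC_ox · (W/L) = 7.16 mA/V².
In saturation I_D = ½ k_n (V_GS − V_TN)², so V_GS − V_TN = √(2 I_D / k_n) = √(2 × 0.29 / 7.16) = 0.285 V.
V_GS = 0.912 + 0.285 = 1.2 V.

V_GS = 1.20 V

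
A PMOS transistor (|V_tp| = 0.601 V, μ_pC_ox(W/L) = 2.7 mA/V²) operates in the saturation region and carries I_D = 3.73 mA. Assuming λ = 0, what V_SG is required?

In saturation I_D = ½ k_p (V_SG − |V_tp|)², so V_SG − |V_tp| = √(2 I_D / k_p) = √(2 × 3.73 / 2.7) = 1.66 V.
V_SG = 0.601 + 1.66 = 2.26 V.

V_SG = 2.26 V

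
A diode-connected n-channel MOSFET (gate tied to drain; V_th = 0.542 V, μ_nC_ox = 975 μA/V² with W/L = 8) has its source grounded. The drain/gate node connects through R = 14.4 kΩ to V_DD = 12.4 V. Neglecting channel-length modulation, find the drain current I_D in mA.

I_D = 0.792 mA

With gate tied to drain, V_GS = V_DS ≥ V_GS − V_th, so the device is in saturation.
k_n = μ_nC_ox · (W/L) = 7.8 mA/V².
KCL at the drain: ½ k_n (V_GS − V_th)² = (V_DD − V_GS)/R.
Let x = V_GS − 0.542. Then 56.2 x² + x − 11.86 = 0, giving x = 0.451 V (positive root), so V_GS = 0.993 V.
I_D = (V_DD − V_GS)/R = (12.4 − 0.993) / 14.4 = 0.792 mA.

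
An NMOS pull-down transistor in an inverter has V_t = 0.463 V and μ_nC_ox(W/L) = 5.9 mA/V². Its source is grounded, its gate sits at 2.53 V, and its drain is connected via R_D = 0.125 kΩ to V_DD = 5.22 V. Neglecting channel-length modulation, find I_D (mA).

V_GS = V_G = 2.53 V, so V_ov = 2.53 − 0.463 = 2.07 V.
Assume saturation: I_D = ½ k_n V_ov² = 0.5 × 5.9 × 2.07² = 12.6 mA, giving V_DS = V_DD − I_D R_D = 5.22 − 12.6 × 0.125 = 3.64 V.
V_DS = 3.64 V ≥ V_ov = 2.07 V, confirming saturation.

I_D = 12.6 mA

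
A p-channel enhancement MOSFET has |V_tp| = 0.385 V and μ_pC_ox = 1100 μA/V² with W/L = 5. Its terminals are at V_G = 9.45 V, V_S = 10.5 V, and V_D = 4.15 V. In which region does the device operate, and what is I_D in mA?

V_SG = V_S − V_G = 10.5 − 9.45 = 1.05 V; V_SD = V_S − V_D = 10.5 − 4.15 = 6.35 V.
k_p = μ_pC_ox · (W/L) = 5.5 mA/V².
V_ov = V_SG − |V_tp| = 1.05 − 0.385 = 0.665 V.
Since V_SD = 6.35 V ≥ V_ov = 0.665 V, the device is in saturation.
I_D = ½ k_p V_ov² = 0.5 × 5.5 × 0.665² = 1.22 mA.

Saturation; I_D = 1.22 mA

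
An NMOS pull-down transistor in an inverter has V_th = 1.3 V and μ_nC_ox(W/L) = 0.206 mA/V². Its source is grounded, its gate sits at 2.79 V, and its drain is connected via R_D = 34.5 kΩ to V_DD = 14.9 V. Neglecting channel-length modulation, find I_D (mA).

I_D = 0.229 mA

V_GS = V_G = 2.79 V, so V_ov = 2.79 − 1.3 = 1.49 V.
Assume saturation: I_D = ½ k_n V_ov² = 0.5 × 0.206 × 1.49² = 0.229 mA, giving V_DS = V_DD − I_D R_D = 14.9 − 0.229 × 34.5 = 7.01 V.
V_DS = 7.01 V ≥ V_ov = 1.49 V, confirming saturation.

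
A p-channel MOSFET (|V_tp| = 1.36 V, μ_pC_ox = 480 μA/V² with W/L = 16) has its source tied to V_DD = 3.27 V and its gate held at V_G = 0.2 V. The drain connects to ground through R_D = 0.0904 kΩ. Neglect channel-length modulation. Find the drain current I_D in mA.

I_D = 11.2 mA

V_SG = V_DD − V_G = 3.27 − 0.2 = 3.07 V, so V_ov = 3.07 − 1.36 = 1.71 V.
k_p = μ_pC_ox · (W/L) = 7.68 mA/V².
Assume saturation: I_D = ½ k_p V_ov² = 0.5 × 7.68 × 1.71² = 11.2 mA, giving V_SD = V_DD − I_D R_D = 3.27 − 11.2 × 0.0904 = 2.25 V.
V_SD = 2.25 V ≥ V_ov = 1.71 V, confirming saturation.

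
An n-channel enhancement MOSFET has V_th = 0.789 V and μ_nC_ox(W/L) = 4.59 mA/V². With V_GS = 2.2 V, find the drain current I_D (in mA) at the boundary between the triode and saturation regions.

I_D = 4.57 mA

At the boundary V_DS = V_ov = V_GS − V_th = 2.2 − 0.789 = 1.41 V.
I_D = ½ k_n V_ov² = 0.5 × 4.59 × 1.41² = 4.57 mA.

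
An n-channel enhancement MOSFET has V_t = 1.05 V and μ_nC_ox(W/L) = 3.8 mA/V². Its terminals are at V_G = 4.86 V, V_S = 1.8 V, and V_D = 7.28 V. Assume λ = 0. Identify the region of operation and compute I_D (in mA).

Saturation; I_D = 7.68 mA

V_GS = V_G − V_S = 4.86 − 1.8 = 3.06 V; V_DS = V_D − V_S = 7.28 − 1.8 = 5.48 V.
V_ov = V_GS − V_t = 3.06 − 1.05 = 2.01 V.
Since V_DS = 5.48 V ≥ V_ov = 2.01 V, the device is in saturation.
I_D = ½ k_n V_ov² = 0.5 × 3.8 × 2.01² = 7.68 mA.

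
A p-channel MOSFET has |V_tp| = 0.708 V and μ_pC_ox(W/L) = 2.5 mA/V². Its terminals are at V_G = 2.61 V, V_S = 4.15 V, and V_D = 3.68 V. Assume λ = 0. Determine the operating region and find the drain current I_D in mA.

Triode; I_D = 0.701 mA

V_SG = V_S − V_G = 4.15 − 2.61 = 1.54 V; V_SD = V_S − V_D = 4.15 − 3.68 = 0.47 V.
V_ov = V_SG − |V_tp| = 1.54 − 0.708 = 0.832 V.
Since V_SD = 0.47 V < V_ov = 0.832 V, the device is in the triode region.
I_D = k_p [V_ov · V_SD − ½ V_SD²] = 2.5 × [0.832 × 0.47 − 0.5 × 0.47²] = 0.701 mA.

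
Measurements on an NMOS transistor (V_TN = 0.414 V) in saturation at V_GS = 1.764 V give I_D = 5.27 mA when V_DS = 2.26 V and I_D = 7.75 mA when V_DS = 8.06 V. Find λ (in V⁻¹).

With V_GS fixed, I_D ∝ (1 + λ V_DS) in saturation, so I_D2/I_D1 = (1 + λ V_DS2)/(1 + λ V_DS1).
7.75/5.27 = 1.471 = (1 + 8.06 λ)/(1 + 2.26 λ).
Solving: λ (I_D1 V_DS2 − I_D2 V_DS1) = I_D2 − I_D1, so λ = (7.75 − 5.27) / (5.27 × 8.06 − 7.75 × 2.26) = 2.48 / 25 = 0.0994 V⁻¹.

λ = 0.0994 V⁻¹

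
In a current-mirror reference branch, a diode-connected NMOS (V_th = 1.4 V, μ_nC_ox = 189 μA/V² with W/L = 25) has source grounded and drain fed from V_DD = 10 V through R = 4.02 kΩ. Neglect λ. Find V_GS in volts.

V_GS = 2.30 V

With gate tied to drain, V_GS = V_DS ≥ V_GS − V_th, so the device is in saturation.
k_n = μ_nC_ox · (W/L) = 4.725 mA/V².
KCL at the drain: ½ k_n (V_GS − V_th)² = (V_DD − V_GS)/R.
Let x = V_GS − 1.4. Then 9.5 x² + x − 8.6 = 0, giving x = 0.9 V (positive root), so V_GS = 2.3 V.
I_D = (V_DD − V_GS)/R = (10 − 2.3) / 4.02 = 1.92 mA.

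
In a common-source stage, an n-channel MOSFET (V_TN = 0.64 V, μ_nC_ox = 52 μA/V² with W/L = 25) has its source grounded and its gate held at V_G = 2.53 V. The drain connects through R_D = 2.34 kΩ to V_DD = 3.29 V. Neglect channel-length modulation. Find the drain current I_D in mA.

V_GS = V_G = 2.53 V, so V_ov = 2.53 − 0.64 = 1.89 V.
k_n = μ_nC_ox · (W/L) = 1.3 mA/V².
Assume saturation: I_D = ½ k_n V_ov² = 0.5 × 1.3 × 1.89² = 2.32 mA, giving V_DS = V_DD − I_D R_D = 3.29 − 2.32 × 2.34 = -2.14 V.
But -2.14 V < V_ov = 1.89 V, so the device is actually in triode.
In triode I_D = k_n[V_ov V_DS − ½ V_DS²] and I_D = (V_DD − V_DS)/R_D. Equating: 1.52 V_DS² − 6.749 V_DS + 3.29 = 0, giving V_DS = 0.557 V (the root below V_ov).
I_D = (3.29 − 0.557) / 2.34 = 1.17 mA.

I_D = 1.17 mA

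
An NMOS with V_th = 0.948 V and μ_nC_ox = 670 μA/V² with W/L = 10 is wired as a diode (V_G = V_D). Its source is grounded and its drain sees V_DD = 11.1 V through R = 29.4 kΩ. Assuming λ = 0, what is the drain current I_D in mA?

I_D = 0.335 mA

With gate tied to drain, V_GS = V_DS ≥ V_GS − V_th, so the device is in saturation.
k_n = μ_nC_ox · (W/L) = 6.7 mA/V².
KCL at the drain: ½ k_n (V_GS − V_th)² = (V_DD − V_GS)/R.
Let x = V_GS − 0.948. Then 98.5 x² + x − 10.15 = 0, giving x = 0.316 V (positive root), so V_GS = 1.26 V.
I_D = (V_DD − V_GS)/R = (11.1 − 1.26) / 29.4 = 0.335 mA.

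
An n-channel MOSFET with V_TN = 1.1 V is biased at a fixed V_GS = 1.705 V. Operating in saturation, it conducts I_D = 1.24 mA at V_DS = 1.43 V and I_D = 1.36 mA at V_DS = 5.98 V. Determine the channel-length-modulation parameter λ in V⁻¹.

λ = 0.0219 V⁻¹

With V_GS fixed, I_D ∝ (1 + λ V_DS) in saturation, so I_D2/I_D1 = (1 + λ V_DS2)/(1 + λ V_DS1).
1.36/1.24 = 1.097 = (1 + 5.98 λ)/(1 + 1.43 λ).
Solving: λ (I_D1 V_DS2 − I_D2 V_DS1) = I_D2 − I_D1, so λ = (1.36 − 1.24) / (1.24 × 5.98 − 1.36 × 1.43) = 0.12 / 5.47 = 0.0219 V⁻¹.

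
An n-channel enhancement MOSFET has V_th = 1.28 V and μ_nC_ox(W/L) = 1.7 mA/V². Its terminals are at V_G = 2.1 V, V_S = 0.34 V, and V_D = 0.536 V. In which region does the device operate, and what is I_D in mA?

Triode; I_D = 0.127 mA

V_GS = V_G − V_S = 2.1 − 0.34 = 1.76 V; V_DS = V_D − V_S = 0.536 − 0.34 = 0.196 V.
V_ov = V_GS − V_th = 1.76 − 1.28 = 0.48 V.
Since V_DS = 0.196 V < V_ov = 0.48 V, the device is in the triode region.
I_D = k_n [V_ov · V_DS − ½ V_DS²] = 1.7 × [0.48 × 0.196 − 0.5 × 0.196²] = 0.127 mA.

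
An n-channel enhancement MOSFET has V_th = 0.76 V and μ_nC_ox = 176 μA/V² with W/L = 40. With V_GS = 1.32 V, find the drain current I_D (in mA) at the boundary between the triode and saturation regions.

I_D = 1.10 mA

At the boundary V_DS = V_ov = V_GS − V_th = 1.32 − 0.76 = 0.56 V.
k_n = μ_nC_ox · (W/L) = 7.04 mA/V².
I_D = ½ k_n V_ov² = 0.5 × 7.04 × 0.56² = 1.1 mA.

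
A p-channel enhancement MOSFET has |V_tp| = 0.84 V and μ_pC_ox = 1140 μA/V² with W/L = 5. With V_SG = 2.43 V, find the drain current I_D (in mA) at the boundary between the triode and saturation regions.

At the boundary V_SD = V_ov = V_SG − |V_tp| = 2.43 − 0.84 = 1.59 V.
k_p = μ_pC_ox · (W/L) = 5.7 mA/V².
I_D = ½ k_p V_ov² = 0.5 × 5.7 × 1.59² = 7.21 mA.

I_D = 7.21 mA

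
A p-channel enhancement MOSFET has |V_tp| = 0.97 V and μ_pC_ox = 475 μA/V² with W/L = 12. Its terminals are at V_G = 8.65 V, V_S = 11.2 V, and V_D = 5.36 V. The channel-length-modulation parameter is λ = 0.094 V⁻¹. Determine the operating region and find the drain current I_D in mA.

V_SG = V_S − V_G = 11.2 − 8.65 = 2.55 V; V_SD = V_S − V_D = 11.2 − 5.36 = 5.84 V.
k_p = μ_pC_ox · (W/L) = 5.7 mA/V².
V_ov = V_SG − |V_tp| = 2.55 − 0.97 = 1.58 V.
Since V_SD = 5.84 V ≥ V_ov = 1.58 V, the device is in saturation.
I_D = ½ k_p V_ov² (1 + λ V_SD) = 0.5 × 5.7 × 1.58² × (1 + 0.094 × 5.84) = 11 mA.

Saturation; I_D = 11.0 mA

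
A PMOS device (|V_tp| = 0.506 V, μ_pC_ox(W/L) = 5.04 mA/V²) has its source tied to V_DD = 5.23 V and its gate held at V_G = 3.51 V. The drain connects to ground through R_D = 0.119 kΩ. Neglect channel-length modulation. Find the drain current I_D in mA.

I_D = 3.71 mA

V_SG = V_DD − V_G = 5.23 − 3.51 = 1.72 V, so V_ov = 1.72 − 0.506 = 1.21 V.
Assume saturation: I_D = ½ k_p V_ov² = 0.5 × 5.04 × 1.21² = 3.71 mA, giving V_SD = V_DD − I_D R_D = 5.23 − 3.71 × 0.119 = 4.79 V.
V_SD = 4.79 V ≥ V_ov = 1.21 V, confirming saturation.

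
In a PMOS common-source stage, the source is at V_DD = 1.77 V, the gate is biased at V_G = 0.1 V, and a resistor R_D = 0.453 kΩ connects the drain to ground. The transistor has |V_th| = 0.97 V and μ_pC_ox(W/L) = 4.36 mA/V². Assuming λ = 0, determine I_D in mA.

V_SG = V_DD − V_G = 1.77 − 0.1 = 1.67 V, so V_ov = 1.67 − 0.97 = 0.7 V.
Assume saturation: I_D = ½ k_p V_ov² = 0.5 × 4.36 × 0.7² = 1.07 mA, giving V_SD = V_DD − I_D R_D = 1.77 − 1.07 × 0.453 = 1.29 V.
V_SD = 1.29 V ≥ V_ov = 0.7 V, confirming saturation.

I_D = 1.07 mA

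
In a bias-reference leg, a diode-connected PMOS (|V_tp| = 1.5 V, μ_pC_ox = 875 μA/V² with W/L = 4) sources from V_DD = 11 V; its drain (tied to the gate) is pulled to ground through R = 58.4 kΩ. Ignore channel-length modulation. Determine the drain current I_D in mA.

I_D = 0.158 mA

With gate tied to drain, V_SG = V_SD ≥ V_SG − |V_tp|, so the device is in saturation.
k_p = μ_pC_ox · (W/L) = 3.5 mA/V².
KCL at the drain: ½ k_p (V_SG − |V_tp|)² = (V_DD − V_SG)/R.
Let x = V_SG − 1.5. Then 102 x² + x − 9.5 = 0, giving x = 0.3 V (positive root), so V_SG = 1.8 V.
I_D = (V_DD − V_SG)/R = (11 − 1.8) / 58.4 = 0.158 mA.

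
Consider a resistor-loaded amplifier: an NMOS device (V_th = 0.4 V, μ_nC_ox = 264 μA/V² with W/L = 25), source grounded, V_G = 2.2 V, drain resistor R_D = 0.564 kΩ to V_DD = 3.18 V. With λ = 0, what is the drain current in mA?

V_GS = V_G = 2.2 V, so V_ov = 2.2 − 0.4 = 1.8 V.
k_n = μ_nC_ox · (W/L) = 6.6 mA/V².
Assume saturation: I_D = ½ k_n V_ov² = 0.5 × 6.6 × 1.8² = 10.7 mA, giving V_DS = V_DD − I_D R_D = 3.18 − 10.7 × 0.564 = -2.85 V.
But -2.85 V < V_ov = 1.8 V, so the device is actually in triode.
In triode I_D = k_n[V_ov V_DS − ½ V_DS²] and I_D = (V_DD − V_DS)/R_D. Equating: 1.86 V_DS² − 7.7 V_DS + 3.18 = 0, giving V_DS = 0.465 V (the root below V_ov).
I_D = (3.18 − 0.465) / 0.564 = 4.81 mA.

I_D = 4.81 mA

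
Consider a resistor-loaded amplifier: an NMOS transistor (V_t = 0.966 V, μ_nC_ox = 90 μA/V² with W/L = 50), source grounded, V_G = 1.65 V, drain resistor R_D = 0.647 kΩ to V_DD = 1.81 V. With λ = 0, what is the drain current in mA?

I_D = 1.05 mA

V_GS = V_G = 1.65 V, so V_ov = 1.65 − 0.966 = 0.684 V.
k_n = μ_nC_ox · (W/L) = 4.5 mA/V².
Assume saturation: I_D = ½ k_n V_ov² = 0.5 × 4.5 × 0.684² = 1.05 mA, giving V_DS = V_DD − I_D R_D = 1.81 − 1.05 × 0.647 = 1.13 V.
V_DS = 1.13 V ≥ V_ov = 0.684 V, confirming saturation.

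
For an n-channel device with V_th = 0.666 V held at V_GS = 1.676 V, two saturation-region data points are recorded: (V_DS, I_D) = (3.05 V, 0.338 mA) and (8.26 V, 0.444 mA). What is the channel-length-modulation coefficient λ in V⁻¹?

λ = 0.0737 V⁻¹

With V_GS fixed, I_D ∝ (1 + λ V_DS) in saturation, so I_D2/I_D1 = (1 + λ V_DS2)/(1 + λ V_DS1).
0.444/0.338 = 1.314 = (1 + 8.26 λ)/(1 + 3.05 λ).
Solving: λ (I_D1 V_DS2 − I_D2 V_DS1) = I_D2 − I_D1, so λ = (0.444 − 0.338) / (0.338 × 8.26 − 0.444 × 3.05) = 0.106 / 1.44 = 0.0737 V⁻¹.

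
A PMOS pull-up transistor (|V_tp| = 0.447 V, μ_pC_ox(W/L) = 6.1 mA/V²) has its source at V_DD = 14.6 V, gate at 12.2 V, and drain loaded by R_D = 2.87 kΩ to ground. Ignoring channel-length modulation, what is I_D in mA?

I_D = 4.92 mA

V_SG = V_DD − V_G = 14.6 − 12.2 = 2.4 V, so V_ov = 2.4 − 0.447 = 1.95 V.
Assume saturation: I_D = ½ k_p V_ov² = 0.5 × 6.1 × 1.95² = 11.6 mA, giving V_SD = V_DD − I_D R_D = 14.6 − 11.6 × 2.87 = -18.8 V.
But -18.8 V < V_ov = 1.95 V, so the device is actually in triode.
In triode I_D = k_p[V_ov V_SD − ½ V_SD²] and I_D = (V_DD − V_SD)/R_D. Equating: 8.75 V_SD² − 35.19 V_SD + 14.6 = 0, giving V_SD = 0.47 V (the root below V_ov).
I_D = (14.6 − 0.47) / 2.87 = 4.92 mA.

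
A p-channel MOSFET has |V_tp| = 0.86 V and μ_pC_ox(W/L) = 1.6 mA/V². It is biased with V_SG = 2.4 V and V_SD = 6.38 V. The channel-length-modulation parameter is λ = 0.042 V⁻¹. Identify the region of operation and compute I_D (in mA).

V_ov = V_SG − |V_tp| = 2.4 − 0.86 = 1.54 V.
Since V_SD = 6.38 V ≥ V_ov = 1.54 V, the device is in saturation.
I_D = ½ k_p V_ov² (1 + λ V_SD) = 0.5 × 1.6 × 1.54² × (1 + 0.042 × 6.38) = 2.41 mA.

Saturation; I_D = 2.41 mA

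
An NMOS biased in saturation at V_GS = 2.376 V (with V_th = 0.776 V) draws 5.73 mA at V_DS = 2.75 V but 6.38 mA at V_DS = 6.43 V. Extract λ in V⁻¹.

With V_GS fixed, I_D ∝ (1 + λ V_DS) in saturation, so I_D2/I_D1 = (1 + λ V_DS2)/(1 + λ V_DS1).
6.38/5.73 = 1.113 = (1 + 6.43 λ)/(1 + 2.75 λ).
Solving: λ (I_D1 V_DS2 − I_D2 V_DS1) = I_D2 − I_D1, so λ = (6.38 − 5.73) / (5.73 × 6.43 − 6.38 × 2.75) = 0.65 / 19.3 = 0.0337 V⁻¹.

λ = 0.0337 V⁻¹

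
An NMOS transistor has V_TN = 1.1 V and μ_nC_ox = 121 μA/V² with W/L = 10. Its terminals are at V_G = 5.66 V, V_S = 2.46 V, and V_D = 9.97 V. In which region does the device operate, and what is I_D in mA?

Saturation; I_D = 2.67 mA

V_GS = V_G − V_S = 5.66 − 2.46 = 3.2 V; V_DS = V_D − V_S = 9.97 − 2.46 = 7.51 V.
k_n = μ_nC_ox · (W/L) = 1.21 mA/V².
V_ov = V_GS − V_TN = 3.2 − 1.1 = 2.1 V.
Since V_DS = 7.51 V ≥ V_ov = 2.1 V, the device is in saturation.
I_D = ½ k_n V_ov² = 0.5 × 1.21 × 2.1² = 2.67 mA.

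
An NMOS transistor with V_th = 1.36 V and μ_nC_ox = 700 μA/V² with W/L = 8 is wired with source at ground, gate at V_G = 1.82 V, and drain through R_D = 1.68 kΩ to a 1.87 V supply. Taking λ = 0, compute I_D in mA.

I_D = 0.592 mA

V_GS = V_G = 1.82 V, so V_ov = 1.82 − 1.36 = 0.46 V.
k_n = μ_nC_ox · (W/L) = 5.6 mA/V².
Assume saturation: I_D = ½ k_n V_ov² = 0.5 × 5.6 × 0.46² = 0.592 mA, giving V_DS = V_DD − I_D R_D = 1.87 − 0.592 × 1.68 = 0.875 V.
V_DS = 0.875 V ≥ V_ov = 0.46 V, confirming saturation.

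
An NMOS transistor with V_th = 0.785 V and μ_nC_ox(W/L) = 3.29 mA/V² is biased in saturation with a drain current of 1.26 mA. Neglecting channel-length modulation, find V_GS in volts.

In saturation I_D = ½ k_n (V_GS − V_th)², so V_GS − V_th = √(2 I_D / k_n) = √(2 × 1.26 / 3.29) = 0.875 V.
V_GS = 0.785 + 0.875 = 1.66 V.

V_GS = 1.66 V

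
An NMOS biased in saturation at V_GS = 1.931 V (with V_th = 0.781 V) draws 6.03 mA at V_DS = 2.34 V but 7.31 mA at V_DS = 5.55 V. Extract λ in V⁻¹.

λ = 0.0782 V⁻¹

With V_GS fixed, I_D ∝ (1 + λ V_DS) in saturation, so I_D2/I_D1 = (1 + λ V_DS2)/(1 + λ V_DS1).
7.31/6.03 = 1.212 = (1 + 5.55 λ)/(1 + 2.34 λ).
Solving: λ (I_D1 V_DS2 − I_D2 V_DS1) = I_D2 − I_D1, so λ = (7.31 − 6.03) / (6.03 × 5.55 − 7.31 × 2.34) = 1.28 / 16.4 = 0.0782 V⁻¹.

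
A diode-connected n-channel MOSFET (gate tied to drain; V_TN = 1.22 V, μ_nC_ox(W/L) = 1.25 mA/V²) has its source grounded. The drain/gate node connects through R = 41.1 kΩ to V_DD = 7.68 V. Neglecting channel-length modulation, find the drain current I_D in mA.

With gate tied to drain, V_GS = V_DS ≥ V_GS − V_TN, so the device is in saturation.
KCL at the drain: ½ k_n (V_GS − V_TN)² = (V_DD − V_GS)/R.
Let x = V_GS − 1.22. Then 25.7 x² + x − 6.46 = 0, giving x = 0.482 V (positive root), so V_GS = 1.7 V.
I_D = (V_DD − V_GS)/R = (7.68 − 1.7) / 41.1 = 0.145 mA.

I_D = 0.145 mA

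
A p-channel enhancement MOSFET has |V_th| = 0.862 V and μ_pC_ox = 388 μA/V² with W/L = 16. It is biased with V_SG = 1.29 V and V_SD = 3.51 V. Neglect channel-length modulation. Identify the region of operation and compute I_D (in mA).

k_p = μ_pC_ox · (W/L) = 6.208 mA/V².
V_ov = V_SG − |V_th| = 1.29 − 0.862 = 0.428 V.
Since V_SD = 3.51 V ≥ V_ov = 0.428 V, the device is in saturation.
I_D = ½ k_p V_ov² = 0.5 × 6.208 × 0.428² = 0.569 mA.

Saturation; I_D = 0.569 mA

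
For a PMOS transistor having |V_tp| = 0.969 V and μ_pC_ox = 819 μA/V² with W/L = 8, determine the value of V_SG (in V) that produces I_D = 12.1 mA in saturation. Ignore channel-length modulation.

V_SG = 2.89 V

k_p = μ_pC_ox · (W/L) = 6.552 mA/V².
In saturation I_D = ½ k_p (V_SG − |V_tp|)², so V_SG − |V_tp| = √(2 I_D / k_p) = √(2 × 12.1 / 6.552) = 1.92 V.
V_SG = 0.969 + 1.92 = 2.89 V.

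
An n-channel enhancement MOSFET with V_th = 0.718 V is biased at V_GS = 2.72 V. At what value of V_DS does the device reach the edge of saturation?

The boundary between triode and saturation is V_DS = V_GS − V_th = V_ov.
V_ov = 2.72 − 0.718 = 2 V.

V_DS,sat = 2.00 V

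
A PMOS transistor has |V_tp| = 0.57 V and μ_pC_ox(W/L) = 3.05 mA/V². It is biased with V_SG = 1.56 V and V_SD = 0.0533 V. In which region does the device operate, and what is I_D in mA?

Triode; I_D = 0.157 mA

V_ov = V_SG − |V_tp| = 1.56 − 0.57 = 0.99 V.
Since V_SD = 0.0533 V < V_ov = 0.99 V, the device is in the triode region.
I_D = k_p [V_ov · V_SD − ½ V_SD²] = 3.05 × [0.99 × 0.0533 − 0.5 × 0.0533²] = 0.157 mA.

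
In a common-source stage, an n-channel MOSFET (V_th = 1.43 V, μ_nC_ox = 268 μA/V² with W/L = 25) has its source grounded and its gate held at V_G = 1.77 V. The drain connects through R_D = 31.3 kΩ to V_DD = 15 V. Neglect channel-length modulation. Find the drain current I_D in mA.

I_D = 0.387 mA

V_GS = V_G = 1.77 V, so V_ov = 1.77 − 1.43 = 0.34 V.
k_n = μ_nC_ox · (W/L) = 6.7 mA/V².
Assume saturation: I_D = ½ k_n V_ov² = 0.5 × 6.7 × 0.34² = 0.387 mA, giving V_DS = V_DD − I_D R_D = 15 − 0.387 × 31.3 = 2.88 V.
V_DS = 2.88 V ≥ V_ov = 0.34 V, confirming saturation.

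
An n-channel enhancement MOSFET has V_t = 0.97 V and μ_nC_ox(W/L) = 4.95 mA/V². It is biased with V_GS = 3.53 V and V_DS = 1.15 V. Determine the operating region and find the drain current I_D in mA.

V_ov = V_GS − V_t = 3.53 − 0.97 = 2.56 V.
Since V_DS = 1.15 V < V_ov = 2.56 V, the device is in the triode region.
I_D = k_n [V_ov · V_DS − ½ V_DS²] = 4.95 × [2.56 × 1.15 − 0.5 × 1.15²] = 11.3 mA.

Triode; I_D = 11.3 mA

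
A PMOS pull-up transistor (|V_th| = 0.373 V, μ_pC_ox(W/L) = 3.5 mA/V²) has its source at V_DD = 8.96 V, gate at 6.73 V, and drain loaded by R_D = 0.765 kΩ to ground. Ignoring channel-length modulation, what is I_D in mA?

V_SG = V_DD − V_G = 8.96 − 6.73 = 2.23 V, so V_ov = 2.23 − 0.373 = 1.86 V.
Assume saturation: I_D = ½ k_p V_ov² = 0.5 × 3.5 × 1.86² = 6.03 mA, giving V_SD = V_DD − I_D R_D = 8.96 − 6.03 × 0.765 = 4.34 V.
V_SD = 4.34 V ≥ V_ov = 1.86 V, confirming saturation.

I_D = 6.03 mA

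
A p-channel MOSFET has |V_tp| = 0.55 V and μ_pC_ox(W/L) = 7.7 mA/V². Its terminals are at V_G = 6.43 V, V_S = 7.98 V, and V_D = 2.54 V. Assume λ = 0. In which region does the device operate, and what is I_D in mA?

V_SG = V_S − V_G = 7.98 − 6.43 = 1.55 V; V_SD = V_S − V_D = 7.98 − 2.54 = 5.44 V.
V_ov = V_SG − |V_tp| = 1.55 − 0.55 = 1 V.
Since V_SD = 5.44 V ≥ V_ov = 1 V, the device is in saturation.
I_D = ½ k_p V_ov² = 0.5 × 7.7 × 1² = 3.85 mA.

Saturation; I_D = 3.85 mA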